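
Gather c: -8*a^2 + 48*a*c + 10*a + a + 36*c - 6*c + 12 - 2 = -8*a^2 + 11*a + c*(48*a + 30) + 10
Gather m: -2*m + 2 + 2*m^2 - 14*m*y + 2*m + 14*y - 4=2*m^2 - 14*m*y + 14*y - 2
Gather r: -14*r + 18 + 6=24 - 14*r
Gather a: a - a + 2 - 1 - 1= 0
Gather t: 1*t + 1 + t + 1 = 2*t + 2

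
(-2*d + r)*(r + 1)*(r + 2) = -2*d*r^2 - 6*d*r - 4*d + r^3 + 3*r^2 + 2*r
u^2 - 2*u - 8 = (u - 4)*(u + 2)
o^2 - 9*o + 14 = (o - 7)*(o - 2)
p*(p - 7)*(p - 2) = p^3 - 9*p^2 + 14*p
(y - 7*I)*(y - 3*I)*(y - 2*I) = y^3 - 12*I*y^2 - 41*y + 42*I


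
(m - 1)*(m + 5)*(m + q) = m^3 + m^2*q + 4*m^2 + 4*m*q - 5*m - 5*q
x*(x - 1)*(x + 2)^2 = x^4 + 3*x^3 - 4*x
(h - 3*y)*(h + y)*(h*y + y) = h^3*y - 2*h^2*y^2 + h^2*y - 3*h*y^3 - 2*h*y^2 - 3*y^3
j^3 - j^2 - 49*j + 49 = (j - 7)*(j - 1)*(j + 7)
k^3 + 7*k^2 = k^2*(k + 7)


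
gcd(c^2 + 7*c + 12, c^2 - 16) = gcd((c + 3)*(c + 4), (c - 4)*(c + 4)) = c + 4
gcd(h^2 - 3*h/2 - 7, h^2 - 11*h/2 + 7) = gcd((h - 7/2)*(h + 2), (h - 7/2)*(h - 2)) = h - 7/2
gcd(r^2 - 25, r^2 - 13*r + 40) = r - 5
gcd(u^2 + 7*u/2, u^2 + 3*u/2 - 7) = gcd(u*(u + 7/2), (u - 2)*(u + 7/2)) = u + 7/2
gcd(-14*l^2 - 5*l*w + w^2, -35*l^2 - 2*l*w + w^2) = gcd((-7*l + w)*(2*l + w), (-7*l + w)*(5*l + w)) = -7*l + w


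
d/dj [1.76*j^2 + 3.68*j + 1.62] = 3.52*j + 3.68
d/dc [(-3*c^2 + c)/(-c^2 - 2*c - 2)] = (7*c^2 + 12*c - 2)/(c^4 + 4*c^3 + 8*c^2 + 8*c + 4)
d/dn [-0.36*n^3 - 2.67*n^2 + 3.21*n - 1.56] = -1.08*n^2 - 5.34*n + 3.21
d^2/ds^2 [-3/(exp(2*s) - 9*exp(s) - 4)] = 3*(2*(2*exp(s) - 9)^2*exp(s) + (4*exp(s) - 9)*(-exp(2*s) + 9*exp(s) + 4))*exp(s)/(-exp(2*s) + 9*exp(s) + 4)^3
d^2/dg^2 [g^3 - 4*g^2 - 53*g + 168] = 6*g - 8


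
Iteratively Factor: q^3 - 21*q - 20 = (q + 1)*(q^2 - q - 20) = (q + 1)*(q + 4)*(q - 5)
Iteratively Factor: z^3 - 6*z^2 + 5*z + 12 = (z + 1)*(z^2 - 7*z + 12) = (z - 3)*(z + 1)*(z - 4)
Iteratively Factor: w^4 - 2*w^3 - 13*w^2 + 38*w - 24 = (w - 1)*(w^3 - w^2 - 14*w + 24) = (w - 3)*(w - 1)*(w^2 + 2*w - 8) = (w - 3)*(w - 1)*(w + 4)*(w - 2)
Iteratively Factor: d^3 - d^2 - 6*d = (d + 2)*(d^2 - 3*d) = d*(d + 2)*(d - 3)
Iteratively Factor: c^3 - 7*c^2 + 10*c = (c)*(c^2 - 7*c + 10) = c*(c - 5)*(c - 2)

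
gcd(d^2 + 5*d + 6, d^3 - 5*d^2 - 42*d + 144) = 1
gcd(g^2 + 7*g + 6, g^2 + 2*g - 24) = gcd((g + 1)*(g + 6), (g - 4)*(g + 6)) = g + 6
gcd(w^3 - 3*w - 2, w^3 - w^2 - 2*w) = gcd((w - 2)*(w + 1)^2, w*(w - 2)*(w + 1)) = w^2 - w - 2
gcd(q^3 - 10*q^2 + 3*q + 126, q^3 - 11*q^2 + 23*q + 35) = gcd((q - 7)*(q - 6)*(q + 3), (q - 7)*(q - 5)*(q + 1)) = q - 7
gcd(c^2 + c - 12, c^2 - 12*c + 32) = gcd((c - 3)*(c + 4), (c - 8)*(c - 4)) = 1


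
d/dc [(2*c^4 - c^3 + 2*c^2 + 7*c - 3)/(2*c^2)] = (4*c^4 - c^3 - 7*c + 6)/(2*c^3)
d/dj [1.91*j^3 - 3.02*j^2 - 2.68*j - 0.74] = 5.73*j^2 - 6.04*j - 2.68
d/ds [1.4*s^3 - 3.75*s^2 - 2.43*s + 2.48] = 4.2*s^2 - 7.5*s - 2.43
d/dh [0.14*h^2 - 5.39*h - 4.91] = 0.28*h - 5.39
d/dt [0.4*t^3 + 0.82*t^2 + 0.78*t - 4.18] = 1.2*t^2 + 1.64*t + 0.78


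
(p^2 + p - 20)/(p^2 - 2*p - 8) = (p + 5)/(p + 2)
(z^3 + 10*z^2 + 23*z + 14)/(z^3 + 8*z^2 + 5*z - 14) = (z + 1)/(z - 1)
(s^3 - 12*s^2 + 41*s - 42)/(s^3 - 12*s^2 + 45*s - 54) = (s^2 - 9*s + 14)/(s^2 - 9*s + 18)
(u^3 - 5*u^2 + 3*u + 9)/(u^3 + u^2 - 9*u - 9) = (u - 3)/(u + 3)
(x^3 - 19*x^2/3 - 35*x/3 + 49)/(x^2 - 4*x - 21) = x - 7/3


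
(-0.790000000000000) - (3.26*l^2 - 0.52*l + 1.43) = -3.26*l^2 + 0.52*l - 2.22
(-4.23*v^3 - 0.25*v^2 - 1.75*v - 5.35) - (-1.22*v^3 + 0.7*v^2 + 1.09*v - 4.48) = -3.01*v^3 - 0.95*v^2 - 2.84*v - 0.869999999999999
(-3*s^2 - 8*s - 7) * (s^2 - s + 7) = -3*s^4 - 5*s^3 - 20*s^2 - 49*s - 49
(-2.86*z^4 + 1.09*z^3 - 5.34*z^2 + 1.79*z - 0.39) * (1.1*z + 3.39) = -3.146*z^5 - 8.4964*z^4 - 2.1789*z^3 - 16.1336*z^2 + 5.6391*z - 1.3221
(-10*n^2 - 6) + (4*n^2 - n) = -6*n^2 - n - 6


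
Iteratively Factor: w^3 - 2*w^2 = (w)*(w^2 - 2*w) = w^2*(w - 2)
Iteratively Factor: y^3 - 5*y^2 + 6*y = (y)*(y^2 - 5*y + 6) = y*(y - 2)*(y - 3)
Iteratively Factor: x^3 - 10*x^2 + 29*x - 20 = (x - 5)*(x^2 - 5*x + 4) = (x - 5)*(x - 1)*(x - 4)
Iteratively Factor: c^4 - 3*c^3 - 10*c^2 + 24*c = (c)*(c^3 - 3*c^2 - 10*c + 24) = c*(c - 4)*(c^2 + c - 6) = c*(c - 4)*(c - 2)*(c + 3)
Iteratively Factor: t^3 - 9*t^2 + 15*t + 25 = (t + 1)*(t^2 - 10*t + 25) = (t - 5)*(t + 1)*(t - 5)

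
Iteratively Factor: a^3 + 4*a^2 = (a + 4)*(a^2) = a*(a + 4)*(a)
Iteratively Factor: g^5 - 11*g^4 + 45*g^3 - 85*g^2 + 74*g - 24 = (g - 2)*(g^4 - 9*g^3 + 27*g^2 - 31*g + 12) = (g - 3)*(g - 2)*(g^3 - 6*g^2 + 9*g - 4) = (g - 4)*(g - 3)*(g - 2)*(g^2 - 2*g + 1) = (g - 4)*(g - 3)*(g - 2)*(g - 1)*(g - 1)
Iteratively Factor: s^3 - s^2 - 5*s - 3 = (s + 1)*(s^2 - 2*s - 3) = (s + 1)^2*(s - 3)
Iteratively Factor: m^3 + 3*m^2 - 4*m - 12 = (m + 3)*(m^2 - 4) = (m + 2)*(m + 3)*(m - 2)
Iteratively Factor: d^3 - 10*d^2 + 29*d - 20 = (d - 5)*(d^2 - 5*d + 4) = (d - 5)*(d - 4)*(d - 1)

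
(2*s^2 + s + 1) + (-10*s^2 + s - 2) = -8*s^2 + 2*s - 1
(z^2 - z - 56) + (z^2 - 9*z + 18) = 2*z^2 - 10*z - 38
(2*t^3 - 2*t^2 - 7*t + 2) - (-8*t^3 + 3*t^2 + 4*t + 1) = 10*t^3 - 5*t^2 - 11*t + 1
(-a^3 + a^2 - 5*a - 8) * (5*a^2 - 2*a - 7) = -5*a^5 + 7*a^4 - 20*a^3 - 37*a^2 + 51*a + 56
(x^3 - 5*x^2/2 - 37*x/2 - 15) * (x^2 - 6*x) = x^5 - 17*x^4/2 - 7*x^3/2 + 96*x^2 + 90*x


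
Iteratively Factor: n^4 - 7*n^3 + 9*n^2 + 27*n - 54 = (n - 3)*(n^3 - 4*n^2 - 3*n + 18) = (n - 3)^2*(n^2 - n - 6) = (n - 3)^2*(n + 2)*(n - 3)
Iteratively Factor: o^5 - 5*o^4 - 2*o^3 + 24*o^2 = (o)*(o^4 - 5*o^3 - 2*o^2 + 24*o) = o^2*(o^3 - 5*o^2 - 2*o + 24) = o^2*(o + 2)*(o^2 - 7*o + 12) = o^2*(o - 3)*(o + 2)*(o - 4)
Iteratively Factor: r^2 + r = (r)*(r + 1)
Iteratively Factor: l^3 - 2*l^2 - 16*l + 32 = (l - 2)*(l^2 - 16) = (l - 4)*(l - 2)*(l + 4)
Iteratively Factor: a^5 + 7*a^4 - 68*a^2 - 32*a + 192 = (a + 4)*(a^4 + 3*a^3 - 12*a^2 - 20*a + 48) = (a + 4)^2*(a^3 - a^2 - 8*a + 12) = (a + 3)*(a + 4)^2*(a^2 - 4*a + 4) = (a - 2)*(a + 3)*(a + 4)^2*(a - 2)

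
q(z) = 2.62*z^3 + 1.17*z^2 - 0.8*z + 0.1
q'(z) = 7.86*z^2 + 2.34*z - 0.8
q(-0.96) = -0.37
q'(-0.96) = 4.20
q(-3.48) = -93.36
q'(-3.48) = 86.24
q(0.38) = 0.11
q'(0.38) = 1.22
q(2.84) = 67.28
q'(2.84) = 69.24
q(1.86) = 19.52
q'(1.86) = 30.74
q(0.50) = 0.32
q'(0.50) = 2.34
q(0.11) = 0.03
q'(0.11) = -0.45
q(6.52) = 770.80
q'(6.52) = 348.59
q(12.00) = 4686.34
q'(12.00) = 1159.12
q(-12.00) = -4349.18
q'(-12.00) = 1102.96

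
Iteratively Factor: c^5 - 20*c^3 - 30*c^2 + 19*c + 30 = (c + 3)*(c^4 - 3*c^3 - 11*c^2 + 3*c + 10) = (c - 1)*(c + 3)*(c^3 - 2*c^2 - 13*c - 10) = (c - 1)*(c + 2)*(c + 3)*(c^2 - 4*c - 5) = (c - 1)*(c + 1)*(c + 2)*(c + 3)*(c - 5)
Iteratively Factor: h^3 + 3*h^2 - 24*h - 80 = (h + 4)*(h^2 - h - 20) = (h - 5)*(h + 4)*(h + 4)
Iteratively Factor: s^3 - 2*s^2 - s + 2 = (s + 1)*(s^2 - 3*s + 2) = (s - 2)*(s + 1)*(s - 1)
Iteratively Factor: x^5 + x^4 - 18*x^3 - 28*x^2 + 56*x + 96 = (x - 4)*(x^4 + 5*x^3 + 2*x^2 - 20*x - 24) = (x - 4)*(x - 2)*(x^3 + 7*x^2 + 16*x + 12) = (x - 4)*(x - 2)*(x + 3)*(x^2 + 4*x + 4) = (x - 4)*(x - 2)*(x + 2)*(x + 3)*(x + 2)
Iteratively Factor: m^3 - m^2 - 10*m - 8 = (m - 4)*(m^2 + 3*m + 2) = (m - 4)*(m + 2)*(m + 1)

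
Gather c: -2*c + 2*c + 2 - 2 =0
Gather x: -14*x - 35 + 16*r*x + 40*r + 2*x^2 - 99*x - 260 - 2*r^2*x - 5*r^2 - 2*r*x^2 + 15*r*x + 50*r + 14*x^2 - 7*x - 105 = -5*r^2 + 90*r + x^2*(16 - 2*r) + x*(-2*r^2 + 31*r - 120) - 400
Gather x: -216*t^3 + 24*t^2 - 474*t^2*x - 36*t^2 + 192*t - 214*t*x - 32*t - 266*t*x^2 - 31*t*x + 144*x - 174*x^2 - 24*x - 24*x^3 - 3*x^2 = -216*t^3 - 12*t^2 + 160*t - 24*x^3 + x^2*(-266*t - 177) + x*(-474*t^2 - 245*t + 120)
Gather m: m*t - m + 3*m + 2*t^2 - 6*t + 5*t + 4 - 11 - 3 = m*(t + 2) + 2*t^2 - t - 10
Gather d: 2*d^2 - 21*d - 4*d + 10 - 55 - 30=2*d^2 - 25*d - 75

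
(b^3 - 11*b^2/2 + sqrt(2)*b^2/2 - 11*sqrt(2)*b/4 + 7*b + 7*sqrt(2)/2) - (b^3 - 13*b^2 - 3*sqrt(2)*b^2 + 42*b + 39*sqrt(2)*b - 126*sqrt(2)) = 7*sqrt(2)*b^2/2 + 15*b^2/2 - 167*sqrt(2)*b/4 - 35*b + 259*sqrt(2)/2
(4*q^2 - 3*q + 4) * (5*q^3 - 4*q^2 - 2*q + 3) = 20*q^5 - 31*q^4 + 24*q^3 + 2*q^2 - 17*q + 12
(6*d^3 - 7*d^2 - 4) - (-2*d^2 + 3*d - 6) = 6*d^3 - 5*d^2 - 3*d + 2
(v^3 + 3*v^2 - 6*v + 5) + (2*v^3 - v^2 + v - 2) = 3*v^3 + 2*v^2 - 5*v + 3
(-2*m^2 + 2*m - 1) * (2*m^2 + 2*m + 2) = -4*m^4 - 2*m^2 + 2*m - 2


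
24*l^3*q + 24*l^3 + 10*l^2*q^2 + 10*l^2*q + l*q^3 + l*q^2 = (4*l + q)*(6*l + q)*(l*q + l)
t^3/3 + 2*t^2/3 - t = t*(t/3 + 1)*(t - 1)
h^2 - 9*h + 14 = (h - 7)*(h - 2)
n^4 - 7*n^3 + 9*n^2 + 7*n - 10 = (n - 5)*(n - 2)*(n - 1)*(n + 1)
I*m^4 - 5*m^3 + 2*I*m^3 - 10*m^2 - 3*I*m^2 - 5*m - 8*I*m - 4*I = (m + 1)*(m + I)*(m + 4*I)*(I*m + I)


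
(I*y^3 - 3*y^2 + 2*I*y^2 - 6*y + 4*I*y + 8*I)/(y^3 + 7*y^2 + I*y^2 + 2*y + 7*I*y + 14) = (I*y^2 + 2*y*(-2 + I) - 8)/(y^2 + y*(7 + 2*I) + 14*I)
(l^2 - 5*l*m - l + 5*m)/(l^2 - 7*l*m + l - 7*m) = (l^2 - 5*l*m - l + 5*m)/(l^2 - 7*l*m + l - 7*m)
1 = 1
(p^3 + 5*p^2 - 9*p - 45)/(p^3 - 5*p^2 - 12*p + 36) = (p^2 + 2*p - 15)/(p^2 - 8*p + 12)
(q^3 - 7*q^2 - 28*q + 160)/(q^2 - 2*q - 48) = (q^2 + q - 20)/(q + 6)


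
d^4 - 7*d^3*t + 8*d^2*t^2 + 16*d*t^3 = d*(d - 4*t)^2*(d + t)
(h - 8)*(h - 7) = h^2 - 15*h + 56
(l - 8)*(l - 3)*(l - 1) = l^3 - 12*l^2 + 35*l - 24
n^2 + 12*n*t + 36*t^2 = (n + 6*t)^2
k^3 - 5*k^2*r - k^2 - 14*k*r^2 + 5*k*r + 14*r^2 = (k - 1)*(k - 7*r)*(k + 2*r)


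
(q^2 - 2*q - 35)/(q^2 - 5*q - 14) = (q + 5)/(q + 2)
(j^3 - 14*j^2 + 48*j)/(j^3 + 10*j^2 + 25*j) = (j^2 - 14*j + 48)/(j^2 + 10*j + 25)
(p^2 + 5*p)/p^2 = (p + 5)/p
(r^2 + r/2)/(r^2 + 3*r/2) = (2*r + 1)/(2*r + 3)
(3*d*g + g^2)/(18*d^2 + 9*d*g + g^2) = g/(6*d + g)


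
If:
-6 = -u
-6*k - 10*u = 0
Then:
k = -10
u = 6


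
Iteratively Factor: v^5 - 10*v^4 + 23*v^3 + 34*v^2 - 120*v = (v - 4)*(v^4 - 6*v^3 - v^2 + 30*v) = (v - 5)*(v - 4)*(v^3 - v^2 - 6*v) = (v - 5)*(v - 4)*(v - 3)*(v^2 + 2*v) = (v - 5)*(v - 4)*(v - 3)*(v + 2)*(v)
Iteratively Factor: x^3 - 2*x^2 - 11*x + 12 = (x - 1)*(x^2 - x - 12) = (x - 4)*(x - 1)*(x + 3)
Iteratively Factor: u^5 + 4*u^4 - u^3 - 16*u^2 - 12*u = (u)*(u^4 + 4*u^3 - u^2 - 16*u - 12) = u*(u + 2)*(u^3 + 2*u^2 - 5*u - 6) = u*(u + 1)*(u + 2)*(u^2 + u - 6) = u*(u - 2)*(u + 1)*(u + 2)*(u + 3)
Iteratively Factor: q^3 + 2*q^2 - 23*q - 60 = (q + 4)*(q^2 - 2*q - 15) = (q - 5)*(q + 4)*(q + 3)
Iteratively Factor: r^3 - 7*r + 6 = (r - 2)*(r^2 + 2*r - 3) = (r - 2)*(r - 1)*(r + 3)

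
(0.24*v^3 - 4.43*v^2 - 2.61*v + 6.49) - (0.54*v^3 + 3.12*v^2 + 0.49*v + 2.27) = -0.3*v^3 - 7.55*v^2 - 3.1*v + 4.22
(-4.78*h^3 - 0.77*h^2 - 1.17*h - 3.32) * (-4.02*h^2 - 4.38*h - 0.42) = 19.2156*h^5 + 24.0318*h^4 + 10.0836*h^3 + 18.7944*h^2 + 15.033*h + 1.3944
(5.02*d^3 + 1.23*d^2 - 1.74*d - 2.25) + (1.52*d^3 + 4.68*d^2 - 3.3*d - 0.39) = 6.54*d^3 + 5.91*d^2 - 5.04*d - 2.64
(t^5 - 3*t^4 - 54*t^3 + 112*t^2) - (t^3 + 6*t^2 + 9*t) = t^5 - 3*t^4 - 55*t^3 + 106*t^2 - 9*t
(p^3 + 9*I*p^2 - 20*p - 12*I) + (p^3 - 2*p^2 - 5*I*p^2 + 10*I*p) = 2*p^3 - 2*p^2 + 4*I*p^2 - 20*p + 10*I*p - 12*I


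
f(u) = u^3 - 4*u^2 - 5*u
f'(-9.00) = 310.00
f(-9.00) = -1008.00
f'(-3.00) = 46.00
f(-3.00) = -48.00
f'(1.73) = -9.86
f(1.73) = -15.44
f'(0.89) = -9.74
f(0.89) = -6.91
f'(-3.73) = 66.58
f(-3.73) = -88.90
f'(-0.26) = -2.72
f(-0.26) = 1.01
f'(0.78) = -9.41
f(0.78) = -5.86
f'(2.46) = -6.53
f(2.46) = -21.62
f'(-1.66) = 16.55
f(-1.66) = -7.30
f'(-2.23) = 27.76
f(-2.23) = -19.83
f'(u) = 3*u^2 - 8*u - 5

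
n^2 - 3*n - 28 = (n - 7)*(n + 4)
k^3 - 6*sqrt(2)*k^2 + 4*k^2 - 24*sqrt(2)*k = k*(k + 4)*(k - 6*sqrt(2))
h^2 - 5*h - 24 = (h - 8)*(h + 3)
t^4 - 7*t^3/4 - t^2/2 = t^2*(t - 2)*(t + 1/4)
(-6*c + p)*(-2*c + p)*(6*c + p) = 72*c^3 - 36*c^2*p - 2*c*p^2 + p^3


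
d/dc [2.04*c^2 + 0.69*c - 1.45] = 4.08*c + 0.69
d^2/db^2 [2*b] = 0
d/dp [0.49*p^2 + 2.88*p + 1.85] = 0.98*p + 2.88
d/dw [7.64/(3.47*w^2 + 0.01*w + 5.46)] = (-53.0216*w - 0.0764)/(3.47*w^2 + 0.01*w + 5.46)^2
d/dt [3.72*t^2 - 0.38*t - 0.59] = 7.44*t - 0.38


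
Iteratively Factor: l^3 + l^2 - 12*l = (l - 3)*(l^2 + 4*l) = l*(l - 3)*(l + 4)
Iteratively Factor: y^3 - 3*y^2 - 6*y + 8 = (y - 1)*(y^2 - 2*y - 8) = (y - 1)*(y + 2)*(y - 4)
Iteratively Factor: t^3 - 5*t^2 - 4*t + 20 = (t - 5)*(t^2 - 4) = (t - 5)*(t + 2)*(t - 2)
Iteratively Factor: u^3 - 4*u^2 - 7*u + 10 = (u - 5)*(u^2 + u - 2) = (u - 5)*(u - 1)*(u + 2)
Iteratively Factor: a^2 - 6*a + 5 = (a - 5)*(a - 1)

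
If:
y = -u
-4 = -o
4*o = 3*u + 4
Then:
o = 4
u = 4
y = -4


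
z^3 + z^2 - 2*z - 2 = (z + 1)*(z - sqrt(2))*(z + sqrt(2))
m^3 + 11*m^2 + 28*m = m*(m + 4)*(m + 7)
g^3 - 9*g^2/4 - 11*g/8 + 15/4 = (g - 2)*(g - 3/2)*(g + 5/4)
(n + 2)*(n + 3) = n^2 + 5*n + 6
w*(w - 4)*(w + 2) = w^3 - 2*w^2 - 8*w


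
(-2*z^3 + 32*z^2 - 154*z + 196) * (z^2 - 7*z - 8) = -2*z^5 + 46*z^4 - 362*z^3 + 1018*z^2 - 140*z - 1568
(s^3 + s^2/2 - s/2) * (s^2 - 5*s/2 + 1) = s^5 - 2*s^4 - 3*s^3/4 + 7*s^2/4 - s/2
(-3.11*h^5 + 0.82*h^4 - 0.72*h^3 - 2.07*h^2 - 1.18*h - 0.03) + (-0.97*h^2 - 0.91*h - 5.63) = -3.11*h^5 + 0.82*h^4 - 0.72*h^3 - 3.04*h^2 - 2.09*h - 5.66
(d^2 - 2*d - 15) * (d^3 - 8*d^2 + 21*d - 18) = d^5 - 10*d^4 + 22*d^3 + 60*d^2 - 279*d + 270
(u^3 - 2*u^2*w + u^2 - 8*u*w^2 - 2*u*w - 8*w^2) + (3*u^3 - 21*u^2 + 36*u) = 4*u^3 - 2*u^2*w - 20*u^2 - 8*u*w^2 - 2*u*w + 36*u - 8*w^2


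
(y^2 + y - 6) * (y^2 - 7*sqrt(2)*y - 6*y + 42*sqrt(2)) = y^4 - 7*sqrt(2)*y^3 - 5*y^3 - 12*y^2 + 35*sqrt(2)*y^2 + 36*y + 84*sqrt(2)*y - 252*sqrt(2)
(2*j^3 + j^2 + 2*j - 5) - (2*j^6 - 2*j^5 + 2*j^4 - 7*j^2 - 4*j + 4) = -2*j^6 + 2*j^5 - 2*j^4 + 2*j^3 + 8*j^2 + 6*j - 9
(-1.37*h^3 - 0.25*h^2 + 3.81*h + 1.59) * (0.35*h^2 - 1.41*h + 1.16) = -0.4795*h^5 + 1.8442*h^4 + 0.0967999999999999*h^3 - 5.1056*h^2 + 2.1777*h + 1.8444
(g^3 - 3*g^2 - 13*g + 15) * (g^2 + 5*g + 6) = g^5 + 2*g^4 - 22*g^3 - 68*g^2 - 3*g + 90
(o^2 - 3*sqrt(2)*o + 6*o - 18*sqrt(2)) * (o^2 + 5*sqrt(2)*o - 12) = o^4 + 2*sqrt(2)*o^3 + 6*o^3 - 42*o^2 + 12*sqrt(2)*o^2 - 252*o + 36*sqrt(2)*o + 216*sqrt(2)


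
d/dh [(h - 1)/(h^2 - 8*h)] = (-h^2 + 2*h - 8)/(h^2*(h^2 - 16*h + 64))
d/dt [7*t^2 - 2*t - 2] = 14*t - 2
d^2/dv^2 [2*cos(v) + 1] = -2*cos(v)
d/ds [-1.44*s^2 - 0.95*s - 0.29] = -2.88*s - 0.95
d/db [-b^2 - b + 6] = -2*b - 1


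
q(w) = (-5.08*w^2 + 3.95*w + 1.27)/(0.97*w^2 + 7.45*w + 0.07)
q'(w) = (3.95 - 10.16*w)/(0.97*w^2 + 7.45*w + 0.07) + (-1.94*w - 7.45)*(-5.08*w^2 + 3.95*w + 1.27)/(0.97*w^2 + 7.45*w + 0.07)^2 = (-41.6775*w^2 - 3.175*w - 9.185)/(0.9409*w^4 + 14.453*w^3 + 55.6383*w^2 + 1.043*w + 0.0049)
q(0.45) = 0.56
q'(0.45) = -1.45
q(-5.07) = 11.70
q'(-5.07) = -6.53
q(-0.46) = 0.51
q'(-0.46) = -1.67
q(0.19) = 1.21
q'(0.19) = -4.88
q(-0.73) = 0.89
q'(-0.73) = -1.24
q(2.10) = -0.64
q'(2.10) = -0.50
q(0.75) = 0.22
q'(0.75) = -0.91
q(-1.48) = 1.78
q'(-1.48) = -1.23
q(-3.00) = 4.15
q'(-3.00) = -2.04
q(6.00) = -1.98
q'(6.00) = -0.24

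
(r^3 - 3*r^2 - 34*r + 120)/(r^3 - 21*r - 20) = (r^2 + 2*r - 24)/(r^2 + 5*r + 4)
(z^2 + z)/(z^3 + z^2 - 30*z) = (z + 1)/(z^2 + z - 30)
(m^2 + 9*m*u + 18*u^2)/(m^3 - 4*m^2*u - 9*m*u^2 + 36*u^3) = (m + 6*u)/(m^2 - 7*m*u + 12*u^2)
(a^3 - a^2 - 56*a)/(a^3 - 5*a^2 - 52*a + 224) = a/(a - 4)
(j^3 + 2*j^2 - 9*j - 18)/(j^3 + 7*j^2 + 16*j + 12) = (j - 3)/(j + 2)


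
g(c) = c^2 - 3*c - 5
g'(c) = 2*c - 3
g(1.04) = -7.04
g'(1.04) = -0.92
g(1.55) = -7.25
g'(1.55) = 0.10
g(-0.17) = -4.46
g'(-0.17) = -3.34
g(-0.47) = -3.37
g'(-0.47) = -3.94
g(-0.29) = -4.05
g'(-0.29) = -3.58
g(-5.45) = 41.05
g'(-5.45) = -13.90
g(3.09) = -4.72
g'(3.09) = 3.18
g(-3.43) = 17.05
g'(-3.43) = -9.86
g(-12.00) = 175.00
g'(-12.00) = -27.00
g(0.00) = -5.00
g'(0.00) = -3.00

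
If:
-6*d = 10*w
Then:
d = -5*w/3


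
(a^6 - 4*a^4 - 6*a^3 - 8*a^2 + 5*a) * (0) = 0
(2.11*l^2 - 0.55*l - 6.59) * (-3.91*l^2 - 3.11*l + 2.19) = -8.2501*l^4 - 4.4116*l^3 + 32.0983*l^2 + 19.2904*l - 14.4321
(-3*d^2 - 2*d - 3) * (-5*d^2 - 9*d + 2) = 15*d^4 + 37*d^3 + 27*d^2 + 23*d - 6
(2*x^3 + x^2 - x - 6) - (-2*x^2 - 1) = 2*x^3 + 3*x^2 - x - 5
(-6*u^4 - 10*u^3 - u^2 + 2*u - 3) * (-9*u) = 54*u^5 + 90*u^4 + 9*u^3 - 18*u^2 + 27*u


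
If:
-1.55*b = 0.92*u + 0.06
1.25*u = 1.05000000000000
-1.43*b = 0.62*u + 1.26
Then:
No Solution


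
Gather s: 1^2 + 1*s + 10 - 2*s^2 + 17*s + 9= -2*s^2 + 18*s + 20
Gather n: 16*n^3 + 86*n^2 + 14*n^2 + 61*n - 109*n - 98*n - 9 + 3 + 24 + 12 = 16*n^3 + 100*n^2 - 146*n + 30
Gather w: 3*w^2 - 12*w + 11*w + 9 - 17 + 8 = 3*w^2 - w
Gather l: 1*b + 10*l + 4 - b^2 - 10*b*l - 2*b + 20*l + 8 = -b^2 - b + l*(30 - 10*b) + 12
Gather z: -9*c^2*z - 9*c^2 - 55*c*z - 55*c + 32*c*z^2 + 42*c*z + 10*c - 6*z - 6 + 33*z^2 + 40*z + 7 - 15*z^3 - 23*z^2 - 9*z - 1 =-9*c^2 - 45*c - 15*z^3 + z^2*(32*c + 10) + z*(-9*c^2 - 13*c + 25)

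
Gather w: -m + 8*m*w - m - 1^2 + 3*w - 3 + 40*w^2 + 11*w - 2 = -2*m + 40*w^2 + w*(8*m + 14) - 6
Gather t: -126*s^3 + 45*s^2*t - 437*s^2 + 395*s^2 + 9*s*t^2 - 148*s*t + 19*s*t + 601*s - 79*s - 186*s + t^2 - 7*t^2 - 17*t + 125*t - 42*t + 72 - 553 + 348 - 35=-126*s^3 - 42*s^2 + 336*s + t^2*(9*s - 6) + t*(45*s^2 - 129*s + 66) - 168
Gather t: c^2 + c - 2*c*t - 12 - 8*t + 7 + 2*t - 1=c^2 + c + t*(-2*c - 6) - 6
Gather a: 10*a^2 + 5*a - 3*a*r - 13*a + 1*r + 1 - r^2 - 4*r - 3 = 10*a^2 + a*(-3*r - 8) - r^2 - 3*r - 2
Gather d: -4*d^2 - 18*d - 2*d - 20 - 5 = -4*d^2 - 20*d - 25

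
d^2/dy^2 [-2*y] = 0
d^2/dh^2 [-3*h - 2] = 0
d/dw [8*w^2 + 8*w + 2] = 16*w + 8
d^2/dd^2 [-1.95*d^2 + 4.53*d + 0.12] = -3.90000000000000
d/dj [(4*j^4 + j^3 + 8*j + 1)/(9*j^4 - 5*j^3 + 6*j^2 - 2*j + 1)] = (-29*j^6 + 48*j^5 - 234*j^4 + 56*j^3 - 30*j^2 - 12*j + 10)/(81*j^8 - 90*j^7 + 133*j^6 - 96*j^5 + 74*j^4 - 34*j^3 + 16*j^2 - 4*j + 1)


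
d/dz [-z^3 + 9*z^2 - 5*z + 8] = -3*z^2 + 18*z - 5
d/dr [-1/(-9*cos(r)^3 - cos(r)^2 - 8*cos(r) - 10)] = (27*cos(r)^2 + 2*cos(r) + 8)*sin(r)/(9*cos(r)^3 + cos(r)^2 + 8*cos(r) + 10)^2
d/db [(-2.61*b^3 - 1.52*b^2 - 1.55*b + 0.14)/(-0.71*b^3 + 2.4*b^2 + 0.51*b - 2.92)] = (-7.3432*b^4 - 4.8632*b^3 + 26.1066*b^2 + 8.2048*b + 4.4546)/(0.5041*b^6 - 3.408*b^5 + 5.0358*b^4 + 6.5944*b^3 - 13.7559*b^2 - 2.9784*b + 8.5264)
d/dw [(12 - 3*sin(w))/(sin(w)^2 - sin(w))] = 3*(cos(w) - 8/tan(w) + 4*cos(w)/sin(w)^2)/(sin(w) - 1)^2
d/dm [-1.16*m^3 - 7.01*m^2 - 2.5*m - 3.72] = -3.48*m^2 - 14.02*m - 2.5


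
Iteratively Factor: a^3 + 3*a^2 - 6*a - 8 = (a - 2)*(a^2 + 5*a + 4) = (a - 2)*(a + 4)*(a + 1)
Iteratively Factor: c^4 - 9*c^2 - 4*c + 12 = (c - 1)*(c^3 + c^2 - 8*c - 12) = (c - 1)*(c + 2)*(c^2 - c - 6) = (c - 1)*(c + 2)^2*(c - 3)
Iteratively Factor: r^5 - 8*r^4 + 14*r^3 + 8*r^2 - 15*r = (r - 1)*(r^4 - 7*r^3 + 7*r^2 + 15*r) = (r - 5)*(r - 1)*(r^3 - 2*r^2 - 3*r) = (r - 5)*(r - 1)*(r + 1)*(r^2 - 3*r) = (r - 5)*(r - 3)*(r - 1)*(r + 1)*(r)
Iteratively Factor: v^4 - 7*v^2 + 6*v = (v + 3)*(v^3 - 3*v^2 + 2*v) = v*(v + 3)*(v^2 - 3*v + 2) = v*(v - 2)*(v + 3)*(v - 1)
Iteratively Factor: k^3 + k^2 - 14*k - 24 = (k - 4)*(k^2 + 5*k + 6) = (k - 4)*(k + 3)*(k + 2)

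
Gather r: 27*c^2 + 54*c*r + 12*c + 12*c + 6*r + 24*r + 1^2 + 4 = 27*c^2 + 24*c + r*(54*c + 30) + 5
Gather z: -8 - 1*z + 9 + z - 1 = 0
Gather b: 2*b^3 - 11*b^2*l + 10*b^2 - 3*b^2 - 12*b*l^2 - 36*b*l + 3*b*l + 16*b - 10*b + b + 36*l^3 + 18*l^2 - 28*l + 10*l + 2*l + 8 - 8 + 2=2*b^3 + b^2*(7 - 11*l) + b*(-12*l^2 - 33*l + 7) + 36*l^3 + 18*l^2 - 16*l + 2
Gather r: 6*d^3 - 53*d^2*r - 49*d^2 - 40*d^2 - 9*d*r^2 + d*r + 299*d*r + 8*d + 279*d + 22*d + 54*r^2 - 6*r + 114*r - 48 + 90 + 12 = 6*d^3 - 89*d^2 + 309*d + r^2*(54 - 9*d) + r*(-53*d^2 + 300*d + 108) + 54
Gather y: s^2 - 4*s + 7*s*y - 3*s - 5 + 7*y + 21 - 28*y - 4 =s^2 - 7*s + y*(7*s - 21) + 12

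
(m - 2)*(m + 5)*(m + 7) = m^3 + 10*m^2 + 11*m - 70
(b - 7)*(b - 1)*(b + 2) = b^3 - 6*b^2 - 9*b + 14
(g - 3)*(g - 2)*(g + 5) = g^3 - 19*g + 30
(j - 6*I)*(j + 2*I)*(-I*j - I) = -I*j^3 - 4*j^2 - I*j^2 - 4*j - 12*I*j - 12*I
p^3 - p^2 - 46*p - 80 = (p - 8)*(p + 2)*(p + 5)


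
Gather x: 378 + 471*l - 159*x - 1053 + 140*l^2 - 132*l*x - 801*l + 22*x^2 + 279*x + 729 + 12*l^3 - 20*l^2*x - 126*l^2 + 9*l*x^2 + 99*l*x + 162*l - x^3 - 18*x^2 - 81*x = 12*l^3 + 14*l^2 - 168*l - x^3 + x^2*(9*l + 4) + x*(-20*l^2 - 33*l + 39) + 54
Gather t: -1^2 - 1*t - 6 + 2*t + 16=t + 9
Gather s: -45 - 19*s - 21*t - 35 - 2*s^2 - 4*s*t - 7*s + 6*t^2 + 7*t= -2*s^2 + s*(-4*t - 26) + 6*t^2 - 14*t - 80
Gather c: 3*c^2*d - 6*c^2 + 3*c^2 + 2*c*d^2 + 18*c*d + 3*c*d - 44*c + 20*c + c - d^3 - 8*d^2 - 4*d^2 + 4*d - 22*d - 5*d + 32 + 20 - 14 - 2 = c^2*(3*d - 3) + c*(2*d^2 + 21*d - 23) - d^3 - 12*d^2 - 23*d + 36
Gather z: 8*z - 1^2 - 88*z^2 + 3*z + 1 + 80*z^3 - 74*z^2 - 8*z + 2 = 80*z^3 - 162*z^2 + 3*z + 2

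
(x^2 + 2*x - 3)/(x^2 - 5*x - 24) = (x - 1)/(x - 8)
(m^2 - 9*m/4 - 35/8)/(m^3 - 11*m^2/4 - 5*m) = (m - 7/2)/(m*(m - 4))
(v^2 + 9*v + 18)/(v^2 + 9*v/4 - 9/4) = 4*(v + 6)/(4*v - 3)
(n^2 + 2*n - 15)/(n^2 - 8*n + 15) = (n + 5)/(n - 5)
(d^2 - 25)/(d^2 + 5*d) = (d - 5)/d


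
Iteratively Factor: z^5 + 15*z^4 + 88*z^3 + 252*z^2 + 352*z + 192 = (z + 4)*(z^4 + 11*z^3 + 44*z^2 + 76*z + 48) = (z + 4)^2*(z^3 + 7*z^2 + 16*z + 12) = (z + 2)*(z + 4)^2*(z^2 + 5*z + 6) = (z + 2)*(z + 3)*(z + 4)^2*(z + 2)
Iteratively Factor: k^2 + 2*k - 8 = (k - 2)*(k + 4)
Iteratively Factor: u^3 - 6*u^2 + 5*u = (u - 1)*(u^2 - 5*u) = (u - 5)*(u - 1)*(u)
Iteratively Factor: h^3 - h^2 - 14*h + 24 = (h - 2)*(h^2 + h - 12) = (h - 3)*(h - 2)*(h + 4)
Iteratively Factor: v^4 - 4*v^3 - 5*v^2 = (v)*(v^3 - 4*v^2 - 5*v) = v*(v - 5)*(v^2 + v) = v*(v - 5)*(v + 1)*(v)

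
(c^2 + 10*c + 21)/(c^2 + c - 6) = (c + 7)/(c - 2)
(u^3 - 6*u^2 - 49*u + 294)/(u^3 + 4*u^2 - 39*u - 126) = (u - 7)/(u + 3)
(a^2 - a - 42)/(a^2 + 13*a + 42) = (a - 7)/(a + 7)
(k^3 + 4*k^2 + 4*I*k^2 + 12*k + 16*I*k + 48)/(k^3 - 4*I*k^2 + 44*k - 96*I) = (k + 4)/(k - 8*I)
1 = 1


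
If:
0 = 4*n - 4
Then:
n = 1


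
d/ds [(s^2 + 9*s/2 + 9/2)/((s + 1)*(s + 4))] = (s^2 - 2*s - 9)/(2*(s^4 + 10*s^3 + 33*s^2 + 40*s + 16))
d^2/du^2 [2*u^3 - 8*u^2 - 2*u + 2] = 12*u - 16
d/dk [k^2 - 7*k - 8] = 2*k - 7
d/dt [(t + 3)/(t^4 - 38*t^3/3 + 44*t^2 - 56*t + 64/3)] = 3*(-9*t^3 + 22*t^2 + 254*t - 284)/(9*t^7 - 210*t^6 + 1816*t^5 - 7408*t^4 + 15760*t^3 - 17696*t^2 + 9728*t - 2048)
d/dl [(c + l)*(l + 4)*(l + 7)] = 2*c*l + 11*c + 3*l^2 + 22*l + 28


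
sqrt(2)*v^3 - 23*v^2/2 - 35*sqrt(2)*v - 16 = (v - 8*sqrt(2))*(v + 2*sqrt(2))*(sqrt(2)*v + 1/2)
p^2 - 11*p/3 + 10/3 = (p - 2)*(p - 5/3)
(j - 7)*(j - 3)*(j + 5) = j^3 - 5*j^2 - 29*j + 105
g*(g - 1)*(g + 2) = g^3 + g^2 - 2*g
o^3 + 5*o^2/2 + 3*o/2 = o*(o + 1)*(o + 3/2)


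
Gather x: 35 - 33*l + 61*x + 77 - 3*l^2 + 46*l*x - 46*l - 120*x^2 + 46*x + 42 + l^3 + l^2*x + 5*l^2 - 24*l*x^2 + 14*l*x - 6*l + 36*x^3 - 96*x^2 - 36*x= l^3 + 2*l^2 - 85*l + 36*x^3 + x^2*(-24*l - 216) + x*(l^2 + 60*l + 71) + 154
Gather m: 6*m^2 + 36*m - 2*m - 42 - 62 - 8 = 6*m^2 + 34*m - 112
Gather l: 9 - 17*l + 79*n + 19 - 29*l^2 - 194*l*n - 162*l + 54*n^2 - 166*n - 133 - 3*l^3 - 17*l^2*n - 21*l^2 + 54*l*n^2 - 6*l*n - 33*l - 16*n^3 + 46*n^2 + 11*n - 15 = -3*l^3 + l^2*(-17*n - 50) + l*(54*n^2 - 200*n - 212) - 16*n^3 + 100*n^2 - 76*n - 120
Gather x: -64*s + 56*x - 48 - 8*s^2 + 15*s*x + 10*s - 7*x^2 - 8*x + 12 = -8*s^2 - 54*s - 7*x^2 + x*(15*s + 48) - 36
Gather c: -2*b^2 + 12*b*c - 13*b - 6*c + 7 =-2*b^2 - 13*b + c*(12*b - 6) + 7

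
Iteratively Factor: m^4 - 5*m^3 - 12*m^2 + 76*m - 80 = (m - 5)*(m^3 - 12*m + 16) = (m - 5)*(m + 4)*(m^2 - 4*m + 4) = (m - 5)*(m - 2)*(m + 4)*(m - 2)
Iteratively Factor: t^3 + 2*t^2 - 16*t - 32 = (t - 4)*(t^2 + 6*t + 8) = (t - 4)*(t + 2)*(t + 4)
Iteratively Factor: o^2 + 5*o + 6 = (o + 3)*(o + 2)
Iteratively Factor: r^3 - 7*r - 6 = (r - 3)*(r^2 + 3*r + 2) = (r - 3)*(r + 1)*(r + 2)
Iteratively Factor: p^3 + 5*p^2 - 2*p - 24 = (p - 2)*(p^2 + 7*p + 12) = (p - 2)*(p + 4)*(p + 3)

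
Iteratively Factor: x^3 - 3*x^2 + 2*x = (x - 2)*(x^2 - x) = x*(x - 2)*(x - 1)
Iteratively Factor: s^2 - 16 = (s + 4)*(s - 4)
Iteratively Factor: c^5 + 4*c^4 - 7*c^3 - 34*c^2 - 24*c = (c + 2)*(c^4 + 2*c^3 - 11*c^2 - 12*c) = (c + 1)*(c + 2)*(c^3 + c^2 - 12*c) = c*(c + 1)*(c + 2)*(c^2 + c - 12) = c*(c - 3)*(c + 1)*(c + 2)*(c + 4)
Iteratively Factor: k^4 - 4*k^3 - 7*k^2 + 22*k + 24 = (k - 4)*(k^3 - 7*k - 6) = (k - 4)*(k + 1)*(k^2 - k - 6) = (k - 4)*(k + 1)*(k + 2)*(k - 3)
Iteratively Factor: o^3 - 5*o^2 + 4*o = (o - 4)*(o^2 - o) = o*(o - 4)*(o - 1)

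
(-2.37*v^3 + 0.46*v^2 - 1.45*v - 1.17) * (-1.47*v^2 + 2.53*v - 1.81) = 3.4839*v^5 - 6.6723*v^4 + 7.585*v^3 - 2.7812*v^2 - 0.3356*v + 2.1177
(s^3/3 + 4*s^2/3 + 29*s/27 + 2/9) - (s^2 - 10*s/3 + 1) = s^3/3 + s^2/3 + 119*s/27 - 7/9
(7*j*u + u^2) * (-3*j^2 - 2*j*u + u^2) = -21*j^3*u - 17*j^2*u^2 + 5*j*u^3 + u^4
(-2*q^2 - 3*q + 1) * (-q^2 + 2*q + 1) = 2*q^4 - q^3 - 9*q^2 - q + 1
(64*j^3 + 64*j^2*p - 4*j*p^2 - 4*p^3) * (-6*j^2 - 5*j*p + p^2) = -384*j^5 - 704*j^4*p - 232*j^3*p^2 + 108*j^2*p^3 + 16*j*p^4 - 4*p^5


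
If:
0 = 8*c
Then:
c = 0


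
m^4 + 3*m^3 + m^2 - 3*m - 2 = (m - 1)*(m + 1)^2*(m + 2)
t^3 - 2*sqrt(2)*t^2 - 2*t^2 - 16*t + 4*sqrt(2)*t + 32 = (t - 2)*(t - 4*sqrt(2))*(t + 2*sqrt(2))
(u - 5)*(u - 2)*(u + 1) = u^3 - 6*u^2 + 3*u + 10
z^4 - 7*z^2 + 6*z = z*(z - 2)*(z - 1)*(z + 3)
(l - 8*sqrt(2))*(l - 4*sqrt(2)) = l^2 - 12*sqrt(2)*l + 64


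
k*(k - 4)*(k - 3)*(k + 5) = k^4 - 2*k^3 - 23*k^2 + 60*k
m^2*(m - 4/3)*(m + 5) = m^4 + 11*m^3/3 - 20*m^2/3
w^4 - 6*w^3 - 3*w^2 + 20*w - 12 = (w - 6)*(w - 1)^2*(w + 2)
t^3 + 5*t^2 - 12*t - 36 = (t - 3)*(t + 2)*(t + 6)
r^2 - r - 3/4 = (r - 3/2)*(r + 1/2)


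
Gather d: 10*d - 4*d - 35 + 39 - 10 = 6*d - 6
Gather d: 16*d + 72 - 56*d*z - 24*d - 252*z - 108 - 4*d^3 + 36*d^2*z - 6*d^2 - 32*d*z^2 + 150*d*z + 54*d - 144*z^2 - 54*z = -4*d^3 + d^2*(36*z - 6) + d*(-32*z^2 + 94*z + 46) - 144*z^2 - 306*z - 36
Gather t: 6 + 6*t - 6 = 6*t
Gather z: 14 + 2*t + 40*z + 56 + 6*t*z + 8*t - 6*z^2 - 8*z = 10*t - 6*z^2 + z*(6*t + 32) + 70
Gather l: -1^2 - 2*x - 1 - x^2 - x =-x^2 - 3*x - 2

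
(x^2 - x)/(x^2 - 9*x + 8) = x/(x - 8)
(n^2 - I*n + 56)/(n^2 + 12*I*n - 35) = (n - 8*I)/(n + 5*I)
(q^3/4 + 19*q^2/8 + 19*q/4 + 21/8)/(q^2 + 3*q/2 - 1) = (2*q^3 + 19*q^2 + 38*q + 21)/(4*(2*q^2 + 3*q - 2))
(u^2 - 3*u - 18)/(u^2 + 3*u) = (u - 6)/u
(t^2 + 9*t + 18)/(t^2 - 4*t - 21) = (t + 6)/(t - 7)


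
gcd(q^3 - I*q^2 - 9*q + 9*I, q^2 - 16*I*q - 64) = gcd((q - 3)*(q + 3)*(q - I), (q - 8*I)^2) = 1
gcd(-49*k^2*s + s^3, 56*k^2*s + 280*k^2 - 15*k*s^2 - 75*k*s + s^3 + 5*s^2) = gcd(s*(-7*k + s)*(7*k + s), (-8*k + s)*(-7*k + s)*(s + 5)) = -7*k + s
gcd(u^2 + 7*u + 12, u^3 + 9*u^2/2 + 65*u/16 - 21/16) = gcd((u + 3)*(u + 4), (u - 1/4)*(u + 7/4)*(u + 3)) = u + 3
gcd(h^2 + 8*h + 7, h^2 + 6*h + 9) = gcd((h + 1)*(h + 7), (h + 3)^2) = 1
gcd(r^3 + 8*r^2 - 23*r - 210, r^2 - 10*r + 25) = r - 5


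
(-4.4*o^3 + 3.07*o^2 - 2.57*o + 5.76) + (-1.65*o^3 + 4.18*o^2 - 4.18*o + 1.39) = -6.05*o^3 + 7.25*o^2 - 6.75*o + 7.15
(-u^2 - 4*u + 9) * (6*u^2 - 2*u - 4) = -6*u^4 - 22*u^3 + 66*u^2 - 2*u - 36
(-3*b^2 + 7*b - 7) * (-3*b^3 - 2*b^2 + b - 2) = 9*b^5 - 15*b^4 + 4*b^3 + 27*b^2 - 21*b + 14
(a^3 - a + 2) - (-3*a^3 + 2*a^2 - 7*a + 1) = 4*a^3 - 2*a^2 + 6*a + 1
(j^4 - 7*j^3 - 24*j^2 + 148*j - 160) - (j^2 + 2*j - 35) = j^4 - 7*j^3 - 25*j^2 + 146*j - 125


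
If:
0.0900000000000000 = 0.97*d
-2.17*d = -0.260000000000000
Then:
No Solution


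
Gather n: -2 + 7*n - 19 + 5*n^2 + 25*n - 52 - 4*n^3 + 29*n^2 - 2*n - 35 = -4*n^3 + 34*n^2 + 30*n - 108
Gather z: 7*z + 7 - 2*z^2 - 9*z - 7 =-2*z^2 - 2*z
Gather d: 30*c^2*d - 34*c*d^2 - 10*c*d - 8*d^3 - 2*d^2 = -8*d^3 + d^2*(-34*c - 2) + d*(30*c^2 - 10*c)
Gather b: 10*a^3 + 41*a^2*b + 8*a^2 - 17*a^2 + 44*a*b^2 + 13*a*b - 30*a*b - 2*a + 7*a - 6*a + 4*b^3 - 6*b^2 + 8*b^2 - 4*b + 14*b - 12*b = 10*a^3 - 9*a^2 - a + 4*b^3 + b^2*(44*a + 2) + b*(41*a^2 - 17*a - 2)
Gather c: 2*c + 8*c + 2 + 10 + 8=10*c + 20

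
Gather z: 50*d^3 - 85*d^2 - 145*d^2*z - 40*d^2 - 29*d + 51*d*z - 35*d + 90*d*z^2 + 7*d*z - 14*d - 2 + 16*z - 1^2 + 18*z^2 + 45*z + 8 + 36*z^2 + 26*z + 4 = 50*d^3 - 125*d^2 - 78*d + z^2*(90*d + 54) + z*(-145*d^2 + 58*d + 87) + 9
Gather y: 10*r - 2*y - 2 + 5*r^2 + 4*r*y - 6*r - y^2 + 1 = 5*r^2 + 4*r - y^2 + y*(4*r - 2) - 1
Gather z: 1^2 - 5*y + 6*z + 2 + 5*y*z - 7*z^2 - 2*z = -5*y - 7*z^2 + z*(5*y + 4) + 3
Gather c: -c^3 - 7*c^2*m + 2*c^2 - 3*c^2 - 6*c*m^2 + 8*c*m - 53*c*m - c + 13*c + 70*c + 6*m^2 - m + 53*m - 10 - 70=-c^3 + c^2*(-7*m - 1) + c*(-6*m^2 - 45*m + 82) + 6*m^2 + 52*m - 80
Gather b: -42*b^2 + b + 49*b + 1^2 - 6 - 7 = -42*b^2 + 50*b - 12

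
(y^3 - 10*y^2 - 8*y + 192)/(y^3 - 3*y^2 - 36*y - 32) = (y - 6)/(y + 1)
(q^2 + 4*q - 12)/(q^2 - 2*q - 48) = (q - 2)/(q - 8)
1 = 1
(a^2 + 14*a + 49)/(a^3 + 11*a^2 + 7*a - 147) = 1/(a - 3)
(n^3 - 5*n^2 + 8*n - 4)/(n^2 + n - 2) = (n^2 - 4*n + 4)/(n + 2)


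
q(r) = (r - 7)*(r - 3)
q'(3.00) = -4.00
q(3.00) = 0.00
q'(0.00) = -10.00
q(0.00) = 21.00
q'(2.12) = -5.76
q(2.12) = 4.29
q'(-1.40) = -12.80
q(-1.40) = 36.96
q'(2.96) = -4.08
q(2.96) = 0.16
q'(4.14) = -1.72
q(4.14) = -3.26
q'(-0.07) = -10.14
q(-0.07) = 21.70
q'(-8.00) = -26.00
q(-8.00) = 165.00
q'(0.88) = -8.24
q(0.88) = 12.97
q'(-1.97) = -13.94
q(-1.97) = 44.58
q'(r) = 2*r - 10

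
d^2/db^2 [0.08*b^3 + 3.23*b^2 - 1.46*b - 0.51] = 0.48*b + 6.46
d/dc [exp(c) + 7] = exp(c)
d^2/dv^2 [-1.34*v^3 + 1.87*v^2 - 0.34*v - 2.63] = 3.74 - 8.04*v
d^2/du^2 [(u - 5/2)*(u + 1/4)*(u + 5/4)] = 6*u - 2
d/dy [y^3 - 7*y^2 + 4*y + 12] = 3*y^2 - 14*y + 4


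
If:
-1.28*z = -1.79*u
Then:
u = 0.715083798882682*z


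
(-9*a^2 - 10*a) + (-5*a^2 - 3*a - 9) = -14*a^2 - 13*a - 9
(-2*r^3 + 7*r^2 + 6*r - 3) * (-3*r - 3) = 6*r^4 - 15*r^3 - 39*r^2 - 9*r + 9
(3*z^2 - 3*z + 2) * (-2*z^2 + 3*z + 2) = -6*z^4 + 15*z^3 - 7*z^2 + 4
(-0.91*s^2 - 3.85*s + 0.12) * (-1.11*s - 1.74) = 1.0101*s^3 + 5.8569*s^2 + 6.5658*s - 0.2088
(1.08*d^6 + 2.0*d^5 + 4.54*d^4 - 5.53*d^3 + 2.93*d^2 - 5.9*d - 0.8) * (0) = 0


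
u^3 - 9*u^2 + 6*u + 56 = (u - 7)*(u - 4)*(u + 2)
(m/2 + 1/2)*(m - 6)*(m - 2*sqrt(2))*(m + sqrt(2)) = m^4/2 - 5*m^3/2 - sqrt(2)*m^3/2 - 5*m^2 + 5*sqrt(2)*m^2/2 + 3*sqrt(2)*m + 10*m + 12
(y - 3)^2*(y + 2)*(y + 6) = y^4 + 2*y^3 - 27*y^2 + 108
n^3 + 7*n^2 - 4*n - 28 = (n - 2)*(n + 2)*(n + 7)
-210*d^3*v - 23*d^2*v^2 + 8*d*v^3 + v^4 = v*(-5*d + v)*(6*d + v)*(7*d + v)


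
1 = 1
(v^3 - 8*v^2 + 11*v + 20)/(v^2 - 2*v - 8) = (v^2 - 4*v - 5)/(v + 2)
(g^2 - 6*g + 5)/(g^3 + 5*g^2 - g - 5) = (g - 5)/(g^2 + 6*g + 5)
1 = 1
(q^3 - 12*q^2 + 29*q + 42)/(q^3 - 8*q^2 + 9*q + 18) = (q - 7)/(q - 3)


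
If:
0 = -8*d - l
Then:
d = -l/8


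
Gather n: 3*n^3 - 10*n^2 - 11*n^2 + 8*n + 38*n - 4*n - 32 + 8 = 3*n^3 - 21*n^2 + 42*n - 24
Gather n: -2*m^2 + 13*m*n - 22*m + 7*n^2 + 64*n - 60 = -2*m^2 - 22*m + 7*n^2 + n*(13*m + 64) - 60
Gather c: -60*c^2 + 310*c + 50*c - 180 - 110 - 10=-60*c^2 + 360*c - 300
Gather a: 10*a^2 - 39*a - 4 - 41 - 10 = 10*a^2 - 39*a - 55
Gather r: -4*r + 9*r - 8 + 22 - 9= 5*r + 5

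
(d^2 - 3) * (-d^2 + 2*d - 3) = -d^4 + 2*d^3 - 6*d + 9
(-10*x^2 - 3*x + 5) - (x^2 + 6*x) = -11*x^2 - 9*x + 5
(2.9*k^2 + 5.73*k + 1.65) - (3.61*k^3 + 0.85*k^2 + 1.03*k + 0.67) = -3.61*k^3 + 2.05*k^2 + 4.7*k + 0.98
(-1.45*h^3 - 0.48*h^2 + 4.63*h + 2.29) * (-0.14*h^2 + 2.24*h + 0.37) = 0.203*h^5 - 3.1808*h^4 - 2.2599*h^3 + 9.873*h^2 + 6.8427*h + 0.8473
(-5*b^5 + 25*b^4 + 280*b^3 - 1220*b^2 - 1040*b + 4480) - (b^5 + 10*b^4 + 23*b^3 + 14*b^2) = -6*b^5 + 15*b^4 + 257*b^3 - 1234*b^2 - 1040*b + 4480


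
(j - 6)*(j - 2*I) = j^2 - 6*j - 2*I*j + 12*I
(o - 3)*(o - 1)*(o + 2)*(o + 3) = o^4 + o^3 - 11*o^2 - 9*o + 18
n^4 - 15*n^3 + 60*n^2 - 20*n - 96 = (n - 8)*(n - 6)*(n - 2)*(n + 1)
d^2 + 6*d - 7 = (d - 1)*(d + 7)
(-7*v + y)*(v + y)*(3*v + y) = -21*v^3 - 25*v^2*y - 3*v*y^2 + y^3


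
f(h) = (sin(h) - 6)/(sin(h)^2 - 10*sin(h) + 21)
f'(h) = (-2*sin(h)*cos(h) + 10*cos(h))*(sin(h) - 6)/(sin(h)^2 - 10*sin(h) + 21)^2 + cos(h)/(sin(h)^2 - 10*sin(h) + 21)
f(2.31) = -0.37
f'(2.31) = 0.10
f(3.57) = -0.25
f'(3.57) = 0.06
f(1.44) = -0.42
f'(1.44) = -0.03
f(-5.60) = -0.36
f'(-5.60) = -0.11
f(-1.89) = -0.22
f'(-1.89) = 0.02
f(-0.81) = -0.23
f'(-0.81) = -0.04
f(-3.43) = -0.31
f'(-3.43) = 0.10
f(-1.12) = -0.22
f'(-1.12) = -0.02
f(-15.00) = -0.24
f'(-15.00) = 0.05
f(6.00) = -0.26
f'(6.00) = -0.07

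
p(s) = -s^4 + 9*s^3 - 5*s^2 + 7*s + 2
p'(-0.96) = 45.02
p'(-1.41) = 85.99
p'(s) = -4*s^3 + 27*s^2 - 10*s + 7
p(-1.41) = -46.99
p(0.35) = 4.21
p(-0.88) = -14.76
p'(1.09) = 23.00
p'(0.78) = 13.73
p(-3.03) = -399.77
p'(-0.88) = 39.43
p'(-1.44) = 89.33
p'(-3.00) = 388.00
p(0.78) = 8.32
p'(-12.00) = 10927.00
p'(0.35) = 6.64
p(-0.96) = -18.14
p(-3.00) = -388.00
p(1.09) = 13.93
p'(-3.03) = 396.46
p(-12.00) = -37090.00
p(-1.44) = -49.62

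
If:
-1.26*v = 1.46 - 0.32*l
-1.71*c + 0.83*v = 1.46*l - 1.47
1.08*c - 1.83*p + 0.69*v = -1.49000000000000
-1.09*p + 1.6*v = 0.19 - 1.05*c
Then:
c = -351.29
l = 481.28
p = -160.86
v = 121.07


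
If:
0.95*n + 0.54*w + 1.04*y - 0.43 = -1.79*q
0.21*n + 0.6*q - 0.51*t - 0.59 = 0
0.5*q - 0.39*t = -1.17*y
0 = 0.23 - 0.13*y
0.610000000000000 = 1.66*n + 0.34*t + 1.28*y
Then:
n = 6.91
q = -34.27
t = -38.62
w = 98.81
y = 1.77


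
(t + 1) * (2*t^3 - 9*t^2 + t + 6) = 2*t^4 - 7*t^3 - 8*t^2 + 7*t + 6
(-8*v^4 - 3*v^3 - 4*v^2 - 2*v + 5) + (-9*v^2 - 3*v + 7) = -8*v^4 - 3*v^3 - 13*v^2 - 5*v + 12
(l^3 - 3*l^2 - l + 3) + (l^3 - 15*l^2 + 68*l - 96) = 2*l^3 - 18*l^2 + 67*l - 93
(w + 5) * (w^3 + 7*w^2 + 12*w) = w^4 + 12*w^3 + 47*w^2 + 60*w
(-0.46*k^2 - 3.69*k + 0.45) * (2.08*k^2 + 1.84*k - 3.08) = -0.9568*k^4 - 8.5216*k^3 - 4.4368*k^2 + 12.1932*k - 1.386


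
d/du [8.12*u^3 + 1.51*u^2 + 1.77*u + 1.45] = 24.36*u^2 + 3.02*u + 1.77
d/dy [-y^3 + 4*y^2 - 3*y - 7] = -3*y^2 + 8*y - 3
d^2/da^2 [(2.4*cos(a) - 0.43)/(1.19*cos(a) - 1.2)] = (2.818277*sin(a)^2 - 2.84196*cos(a) + 2.818277)/(1.685159*cos(a)^3 - 5.09796*cos(a)^2 + 5.1408*cos(a) - 1.728)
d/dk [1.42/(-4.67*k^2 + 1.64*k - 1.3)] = (13.2628*k - 2.3288)/(4.67*k^2 - 1.64*k + 1.3)^2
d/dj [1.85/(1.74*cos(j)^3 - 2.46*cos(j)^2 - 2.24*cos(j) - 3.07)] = (9.657*cos(j)^2 - 9.102*cos(j) - 4.144)*sin(j)/(-1.74*cos(j)^3 + 2.46*cos(j)^2 + 2.24*cos(j) + 3.07)^2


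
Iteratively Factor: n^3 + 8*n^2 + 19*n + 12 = (n + 1)*(n^2 + 7*n + 12) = (n + 1)*(n + 3)*(n + 4)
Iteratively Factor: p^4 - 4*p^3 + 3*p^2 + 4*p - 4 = (p - 1)*(p^3 - 3*p^2 + 4) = (p - 2)*(p - 1)*(p^2 - p - 2) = (p - 2)*(p - 1)*(p + 1)*(p - 2)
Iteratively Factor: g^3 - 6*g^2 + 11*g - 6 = (g - 2)*(g^2 - 4*g + 3) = (g - 3)*(g - 2)*(g - 1)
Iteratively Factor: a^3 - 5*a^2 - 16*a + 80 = (a - 4)*(a^2 - a - 20) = (a - 4)*(a + 4)*(a - 5)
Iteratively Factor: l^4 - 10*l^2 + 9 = (l - 3)*(l^3 + 3*l^2 - l - 3) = (l - 3)*(l + 1)*(l^2 + 2*l - 3) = (l - 3)*(l - 1)*(l + 1)*(l + 3)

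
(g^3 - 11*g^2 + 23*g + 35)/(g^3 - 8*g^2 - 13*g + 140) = (g + 1)/(g + 4)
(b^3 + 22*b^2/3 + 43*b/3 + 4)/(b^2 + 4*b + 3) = (3*b^2 + 13*b + 4)/(3*(b + 1))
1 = 1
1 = 1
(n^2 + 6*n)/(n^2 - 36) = n/(n - 6)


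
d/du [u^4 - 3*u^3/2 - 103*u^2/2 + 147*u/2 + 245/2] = 4*u^3 - 9*u^2/2 - 103*u + 147/2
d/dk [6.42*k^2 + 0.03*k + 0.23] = 12.84*k + 0.03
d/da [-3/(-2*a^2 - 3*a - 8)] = 3*(-4*a - 3)/(2*a^2 + 3*a + 8)^2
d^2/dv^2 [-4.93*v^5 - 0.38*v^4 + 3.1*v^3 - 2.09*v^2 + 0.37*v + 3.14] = -98.6*v^3 - 4.56*v^2 + 18.6*v - 4.18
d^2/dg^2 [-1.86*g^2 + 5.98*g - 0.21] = -3.72000000000000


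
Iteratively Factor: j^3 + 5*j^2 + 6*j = (j + 2)*(j^2 + 3*j) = j*(j + 2)*(j + 3)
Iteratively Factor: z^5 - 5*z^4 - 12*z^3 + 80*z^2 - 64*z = (z - 4)*(z^4 - z^3 - 16*z^2 + 16*z) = (z - 4)^2*(z^3 + 3*z^2 - 4*z) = (z - 4)^2*(z + 4)*(z^2 - z) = z*(z - 4)^2*(z + 4)*(z - 1)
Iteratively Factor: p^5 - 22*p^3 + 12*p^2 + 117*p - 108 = (p - 3)*(p^4 + 3*p^3 - 13*p^2 - 27*p + 36) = (p - 3)*(p - 1)*(p^3 + 4*p^2 - 9*p - 36) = (p - 3)^2*(p - 1)*(p^2 + 7*p + 12) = (p - 3)^2*(p - 1)*(p + 3)*(p + 4)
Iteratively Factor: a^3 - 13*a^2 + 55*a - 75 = (a - 5)*(a^2 - 8*a + 15) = (a - 5)*(a - 3)*(a - 5)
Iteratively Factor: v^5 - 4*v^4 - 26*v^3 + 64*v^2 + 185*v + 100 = (v - 5)*(v^4 + v^3 - 21*v^2 - 41*v - 20) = (v - 5)*(v + 1)*(v^3 - 21*v - 20) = (v - 5)*(v + 1)^2*(v^2 - v - 20) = (v - 5)^2*(v + 1)^2*(v + 4)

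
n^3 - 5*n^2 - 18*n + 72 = (n - 6)*(n - 3)*(n + 4)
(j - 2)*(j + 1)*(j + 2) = j^3 + j^2 - 4*j - 4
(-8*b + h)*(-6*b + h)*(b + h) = 48*b^3 + 34*b^2*h - 13*b*h^2 + h^3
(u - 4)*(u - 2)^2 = u^3 - 8*u^2 + 20*u - 16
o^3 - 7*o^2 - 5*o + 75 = (o - 5)^2*(o + 3)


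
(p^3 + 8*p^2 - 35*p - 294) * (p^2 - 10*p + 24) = p^5 - 2*p^4 - 91*p^3 + 248*p^2 + 2100*p - 7056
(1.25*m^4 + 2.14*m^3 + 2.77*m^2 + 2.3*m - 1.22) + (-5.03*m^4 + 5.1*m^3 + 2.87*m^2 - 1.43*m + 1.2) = -3.78*m^4 + 7.24*m^3 + 5.64*m^2 + 0.87*m - 0.02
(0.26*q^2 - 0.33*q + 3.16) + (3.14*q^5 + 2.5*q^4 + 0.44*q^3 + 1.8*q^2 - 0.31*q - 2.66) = 3.14*q^5 + 2.5*q^4 + 0.44*q^3 + 2.06*q^2 - 0.64*q + 0.5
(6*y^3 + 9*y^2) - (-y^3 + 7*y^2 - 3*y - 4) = 7*y^3 + 2*y^2 + 3*y + 4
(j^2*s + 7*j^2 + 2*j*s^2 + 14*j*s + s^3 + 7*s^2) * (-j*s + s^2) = -j^3*s^2 - 7*j^3*s - j^2*s^3 - 7*j^2*s^2 + j*s^4 + 7*j*s^3 + s^5 + 7*s^4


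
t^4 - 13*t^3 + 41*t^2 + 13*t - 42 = (t - 7)*(t - 6)*(t - 1)*(t + 1)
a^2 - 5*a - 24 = (a - 8)*(a + 3)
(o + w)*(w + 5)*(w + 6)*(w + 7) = o*w^3 + 18*o*w^2 + 107*o*w + 210*o + w^4 + 18*w^3 + 107*w^2 + 210*w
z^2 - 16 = (z - 4)*(z + 4)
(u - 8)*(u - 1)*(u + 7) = u^3 - 2*u^2 - 55*u + 56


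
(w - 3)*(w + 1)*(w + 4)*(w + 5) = w^4 + 7*w^3 - w^2 - 67*w - 60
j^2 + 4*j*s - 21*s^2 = (j - 3*s)*(j + 7*s)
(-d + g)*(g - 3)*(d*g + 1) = -d^2*g^2 + 3*d^2*g + d*g^3 - 3*d*g^2 - d*g + 3*d + g^2 - 3*g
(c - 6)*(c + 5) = c^2 - c - 30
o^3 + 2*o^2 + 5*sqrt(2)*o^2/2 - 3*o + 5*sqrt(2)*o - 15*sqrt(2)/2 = (o - 1)*(o + 3)*(o + 5*sqrt(2)/2)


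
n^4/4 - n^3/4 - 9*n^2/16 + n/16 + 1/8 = (n/2 + 1/4)*(n/2 + 1/2)*(n - 2)*(n - 1/2)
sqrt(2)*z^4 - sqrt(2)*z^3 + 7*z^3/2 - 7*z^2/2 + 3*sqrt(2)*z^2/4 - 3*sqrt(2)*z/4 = z*(z - 1)*(z + 3*sqrt(2)/2)*(sqrt(2)*z + 1/2)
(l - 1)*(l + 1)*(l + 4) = l^3 + 4*l^2 - l - 4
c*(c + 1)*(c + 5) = c^3 + 6*c^2 + 5*c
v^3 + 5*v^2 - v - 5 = (v - 1)*(v + 1)*(v + 5)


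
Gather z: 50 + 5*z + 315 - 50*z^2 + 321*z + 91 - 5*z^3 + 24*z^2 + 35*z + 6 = -5*z^3 - 26*z^2 + 361*z + 462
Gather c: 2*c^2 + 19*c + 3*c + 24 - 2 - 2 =2*c^2 + 22*c + 20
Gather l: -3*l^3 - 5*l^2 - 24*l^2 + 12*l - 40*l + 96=-3*l^3 - 29*l^2 - 28*l + 96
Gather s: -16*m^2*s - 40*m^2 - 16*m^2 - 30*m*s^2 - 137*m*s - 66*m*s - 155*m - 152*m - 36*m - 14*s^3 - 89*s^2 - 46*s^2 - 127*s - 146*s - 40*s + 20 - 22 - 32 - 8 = -56*m^2 - 343*m - 14*s^3 + s^2*(-30*m - 135) + s*(-16*m^2 - 203*m - 313) - 42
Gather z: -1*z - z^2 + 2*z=-z^2 + z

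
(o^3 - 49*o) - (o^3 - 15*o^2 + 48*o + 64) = 15*o^2 - 97*o - 64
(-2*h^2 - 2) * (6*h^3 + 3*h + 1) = -12*h^5 - 18*h^3 - 2*h^2 - 6*h - 2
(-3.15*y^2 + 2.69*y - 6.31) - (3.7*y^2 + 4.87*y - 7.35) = -6.85*y^2 - 2.18*y + 1.04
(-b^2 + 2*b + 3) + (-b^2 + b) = -2*b^2 + 3*b + 3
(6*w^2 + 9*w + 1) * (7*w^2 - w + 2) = 42*w^4 + 57*w^3 + 10*w^2 + 17*w + 2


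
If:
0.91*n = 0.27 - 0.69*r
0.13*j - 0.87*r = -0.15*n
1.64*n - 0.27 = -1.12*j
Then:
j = -0.17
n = 0.28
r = 0.02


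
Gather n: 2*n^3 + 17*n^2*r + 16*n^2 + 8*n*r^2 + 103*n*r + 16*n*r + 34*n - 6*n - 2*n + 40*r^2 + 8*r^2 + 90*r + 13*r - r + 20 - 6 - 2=2*n^3 + n^2*(17*r + 16) + n*(8*r^2 + 119*r + 26) + 48*r^2 + 102*r + 12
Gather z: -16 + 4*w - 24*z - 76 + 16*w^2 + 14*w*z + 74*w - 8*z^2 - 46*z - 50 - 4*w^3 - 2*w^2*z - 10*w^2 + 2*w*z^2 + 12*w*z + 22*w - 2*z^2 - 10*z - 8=-4*w^3 + 6*w^2 + 100*w + z^2*(2*w - 10) + z*(-2*w^2 + 26*w - 80) - 150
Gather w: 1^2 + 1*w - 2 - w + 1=0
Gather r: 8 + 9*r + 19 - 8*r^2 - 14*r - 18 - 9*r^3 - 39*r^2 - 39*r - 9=-9*r^3 - 47*r^2 - 44*r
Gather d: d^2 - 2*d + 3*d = d^2 + d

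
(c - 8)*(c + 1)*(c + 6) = c^3 - c^2 - 50*c - 48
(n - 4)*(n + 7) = n^2 + 3*n - 28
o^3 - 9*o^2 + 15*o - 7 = (o - 7)*(o - 1)^2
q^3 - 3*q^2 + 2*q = q*(q - 2)*(q - 1)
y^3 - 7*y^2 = y^2*(y - 7)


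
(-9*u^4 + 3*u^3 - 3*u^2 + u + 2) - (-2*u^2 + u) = -9*u^4 + 3*u^3 - u^2 + 2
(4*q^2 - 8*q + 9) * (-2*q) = -8*q^3 + 16*q^2 - 18*q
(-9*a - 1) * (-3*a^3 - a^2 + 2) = 27*a^4 + 12*a^3 + a^2 - 18*a - 2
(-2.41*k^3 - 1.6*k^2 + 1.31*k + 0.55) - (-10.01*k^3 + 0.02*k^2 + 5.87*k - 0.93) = 7.6*k^3 - 1.62*k^2 - 4.56*k + 1.48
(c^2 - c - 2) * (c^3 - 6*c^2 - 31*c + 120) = c^5 - 7*c^4 - 27*c^3 + 163*c^2 - 58*c - 240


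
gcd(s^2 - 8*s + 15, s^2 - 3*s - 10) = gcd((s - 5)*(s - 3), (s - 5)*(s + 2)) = s - 5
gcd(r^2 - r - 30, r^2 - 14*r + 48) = r - 6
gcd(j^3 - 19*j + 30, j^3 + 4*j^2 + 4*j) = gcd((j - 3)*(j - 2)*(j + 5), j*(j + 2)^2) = 1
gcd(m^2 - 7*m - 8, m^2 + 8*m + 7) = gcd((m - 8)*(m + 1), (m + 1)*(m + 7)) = m + 1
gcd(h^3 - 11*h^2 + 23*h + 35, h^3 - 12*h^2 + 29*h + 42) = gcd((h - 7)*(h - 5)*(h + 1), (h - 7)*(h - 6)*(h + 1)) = h^2 - 6*h - 7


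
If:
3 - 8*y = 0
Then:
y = 3/8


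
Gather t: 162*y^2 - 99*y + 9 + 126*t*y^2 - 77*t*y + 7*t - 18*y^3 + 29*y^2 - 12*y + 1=t*(126*y^2 - 77*y + 7) - 18*y^3 + 191*y^2 - 111*y + 10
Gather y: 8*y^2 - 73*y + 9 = 8*y^2 - 73*y + 9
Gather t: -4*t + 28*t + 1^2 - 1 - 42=24*t - 42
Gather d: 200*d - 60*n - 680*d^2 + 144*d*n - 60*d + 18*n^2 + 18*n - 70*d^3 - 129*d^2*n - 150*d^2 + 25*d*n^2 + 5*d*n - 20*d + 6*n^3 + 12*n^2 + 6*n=-70*d^3 + d^2*(-129*n - 830) + d*(25*n^2 + 149*n + 120) + 6*n^3 + 30*n^2 - 36*n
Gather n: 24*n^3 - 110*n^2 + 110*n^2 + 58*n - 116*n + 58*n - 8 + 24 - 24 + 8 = 24*n^3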